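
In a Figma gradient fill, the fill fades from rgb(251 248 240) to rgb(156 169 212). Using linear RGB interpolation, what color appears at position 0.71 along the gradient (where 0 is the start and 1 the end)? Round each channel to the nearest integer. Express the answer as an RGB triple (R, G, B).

(184, 192, 220)

R = 251 + 0.71 × (156 − 251) = 251 + 0.71 × -95 = 183.55 → 184
G = 248 + 0.71 × (169 − 248) = 248 + 0.71 × -79 = 191.91 → 192
B = 240 + 0.71 × (212 − 240) = 240 + 0.71 × -28 = 220.12 → 220
So the blended color is (184, 192, 220), about #b8c0dc.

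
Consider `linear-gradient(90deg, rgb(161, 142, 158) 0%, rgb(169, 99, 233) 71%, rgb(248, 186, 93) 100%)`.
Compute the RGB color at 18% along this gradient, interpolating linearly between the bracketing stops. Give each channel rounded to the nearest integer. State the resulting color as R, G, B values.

(163, 131, 177)

18% lies between the 0% and 71% stops, so the local fraction is t = (18 − 0)/(71 − 0) = 18/71 ≈ 0.2535.
R = 161 + 0.2535 × (169 − 161) = 163.028 → 163
G = 142 + 0.2535 × (99 − 142) = 131.1 → 131
B = 158 + 0.2535 × (233 − 158) = 177.012 → 177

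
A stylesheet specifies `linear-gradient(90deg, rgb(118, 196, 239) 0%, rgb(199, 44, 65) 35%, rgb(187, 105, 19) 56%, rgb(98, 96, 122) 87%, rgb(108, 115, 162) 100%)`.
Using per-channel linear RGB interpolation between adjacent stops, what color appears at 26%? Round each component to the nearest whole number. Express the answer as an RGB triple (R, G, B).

26% lies between the 0% and 35% stops, so the local fraction is t = (26 − 0)/(35 − 0) = 26/35 ≈ 0.7429.
R = 118 + 0.7429 × (199 − 118) = 178.175 → 178
G = 196 + 0.7429 × (44 − 196) = 83.079 → 83
B = 239 + 0.7429 × (65 − 239) = 109.735 → 110

(178, 83, 110)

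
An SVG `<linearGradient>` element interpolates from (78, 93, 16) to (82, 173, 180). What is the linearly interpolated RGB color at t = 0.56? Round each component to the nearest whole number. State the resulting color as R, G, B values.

(80, 138, 108)

R = 78 + 0.56 × (82 − 78) = 78 + 0.56 × 4 = 80.24 → 80
G = 93 + 0.56 × (173 − 93) = 93 + 0.56 × 80 = 137.8 → 138
B = 16 + 0.56 × (180 − 16) = 16 + 0.56 × 164 = 107.84 → 108
So the blended color is (80, 138, 108), about #508a6c.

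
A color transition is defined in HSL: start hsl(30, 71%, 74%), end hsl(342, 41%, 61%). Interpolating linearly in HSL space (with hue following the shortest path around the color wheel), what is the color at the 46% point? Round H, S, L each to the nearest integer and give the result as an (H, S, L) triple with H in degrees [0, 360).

(8, 57, 68)

Hue: 342 − 30 = 312°, but |312| > 180 so the shorter arc goes the other way: Δh = 312 − 360 = -48°.
H = 30 + 0.46 × (-48) = 7.92 → 8°
S = 71 + 0.46 × (41 − 71) = 57.2 → 57%
L = 74 + 0.46 × (61 − 74) = 68.02 → 68%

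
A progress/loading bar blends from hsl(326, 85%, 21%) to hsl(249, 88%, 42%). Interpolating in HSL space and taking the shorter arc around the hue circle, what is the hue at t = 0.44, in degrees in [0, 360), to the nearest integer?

Hue arc: Δh = 249 − 326 = -77° (|Δh| ≤ 180, already the shorter path).
H = 326 + 0.44 × (-77) = 292.12 → 292°

292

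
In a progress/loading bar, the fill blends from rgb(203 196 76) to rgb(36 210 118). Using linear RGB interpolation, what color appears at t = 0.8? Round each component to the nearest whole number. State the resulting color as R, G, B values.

R = 203 + 0.8 × (36 − 203) = 203 + 0.8 × -167 = 69.4 → 69
G = 196 + 0.8 × (210 − 196) = 196 + 0.8 × 14 = 207.2 → 207
B = 76 + 0.8 × (118 − 76) = 76 + 0.8 × 42 = 109.6 → 110

(69, 207, 110)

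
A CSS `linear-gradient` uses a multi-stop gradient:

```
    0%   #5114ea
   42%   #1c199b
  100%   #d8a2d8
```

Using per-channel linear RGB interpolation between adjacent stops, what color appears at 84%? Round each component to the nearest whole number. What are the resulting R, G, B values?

84% lies between the 42% and 100% stops, so the local fraction is t = (84 − 42)/(100 − 42) = 42/58 ≈ 0.7241.
#1c199b → (28, 25, 155); #d8a2d8 → (216, 162, 216).
R = 28 + 0.7241 × (216 − 28) = 164.131 → 164
G = 25 + 0.7241 × (162 − 25) = 124.202 → 124
B = 155 + 0.7241 × (216 − 155) = 199.17 → 199

(164, 124, 199)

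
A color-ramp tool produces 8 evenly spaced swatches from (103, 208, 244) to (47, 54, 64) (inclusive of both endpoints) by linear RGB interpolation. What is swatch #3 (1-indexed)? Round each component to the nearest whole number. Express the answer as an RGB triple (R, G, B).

(87, 164, 193)

With 8 swatches and endpoints inclusive, swatch 3 sits at t = (3 − 1)/(8 − 1) = 2/7 ≈ 0.2857.
R = 103 + 0.2857 × (47 − 103) = 87.001 → 87
G = 208 + 0.2857 × (54 − 208) = 164.002 → 164
B = 244 + 0.2857 × (64 − 244) = 192.574 → 193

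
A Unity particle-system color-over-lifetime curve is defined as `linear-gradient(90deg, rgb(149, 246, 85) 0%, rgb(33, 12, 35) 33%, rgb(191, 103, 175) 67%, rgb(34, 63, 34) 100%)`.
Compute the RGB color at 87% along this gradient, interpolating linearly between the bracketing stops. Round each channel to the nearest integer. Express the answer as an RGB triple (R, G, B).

(96, 79, 90)

87% lies between the 67% and 100% stops, so the local fraction is t = (87 − 67)/(100 − 67) = 20/33 ≈ 0.6061.
R = 191 + 0.6061 × (34 − 191) = 95.842 → 96
G = 103 + 0.6061 × (63 − 103) = 78.756 → 79
B = 175 + 0.6061 × (34 − 175) = 89.54 → 90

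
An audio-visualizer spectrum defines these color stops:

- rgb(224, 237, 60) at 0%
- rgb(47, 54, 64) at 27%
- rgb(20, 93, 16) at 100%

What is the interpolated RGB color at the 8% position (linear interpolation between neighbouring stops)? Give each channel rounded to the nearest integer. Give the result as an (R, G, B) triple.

8% lies between the 0% and 27% stops, so the local fraction is t = (8 − 0)/(27 − 0) = 8/27 ≈ 0.2963.
R = 224 + 0.2963 × (47 − 224) = 171.555 → 172
G = 237 + 0.2963 × (54 − 237) = 182.777 → 183
B = 60 + 0.2963 × (64 − 60) = 61.185 → 61

(172, 183, 61)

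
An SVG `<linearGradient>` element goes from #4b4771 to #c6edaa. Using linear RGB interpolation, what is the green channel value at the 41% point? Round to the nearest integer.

139

G₁ = 71 (from #4b4771), G₂ = 237 (from #c6edaa).
G = 71 + 0.41 × (237 − 71) = 139.06 → 139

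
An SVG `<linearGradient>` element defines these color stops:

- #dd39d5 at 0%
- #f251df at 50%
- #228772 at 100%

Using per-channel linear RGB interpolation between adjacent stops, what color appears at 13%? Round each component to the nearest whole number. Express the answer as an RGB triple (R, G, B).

13% lies between the 0% and 50% stops, so the local fraction is t = (13 − 0)/(50 − 0) = 13/50 ≈ 0.26.
#dd39d5 → (221, 57, 213); #f251df → (242, 81, 223).
R = 221 + 0.26 × (242 − 221) = 226.46 → 226
G = 57 + 0.26 × (81 − 57) = 63.24 → 63
B = 213 + 0.26 × (223 − 213) = 215.6 → 216

(226, 63, 216)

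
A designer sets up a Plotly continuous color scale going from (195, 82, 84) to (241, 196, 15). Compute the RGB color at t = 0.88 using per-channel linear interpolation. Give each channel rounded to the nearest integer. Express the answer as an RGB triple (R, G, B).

(235, 182, 23)

R = 195 + 0.88 × (241 − 195) = 195 + 0.88 × 46 = 235.48 → 235
G = 82 + 0.88 × (196 − 82) = 82 + 0.88 × 114 = 182.32 → 182
B = 84 + 0.88 × (15 − 84) = 84 + 0.88 × -69 = 23.28 → 23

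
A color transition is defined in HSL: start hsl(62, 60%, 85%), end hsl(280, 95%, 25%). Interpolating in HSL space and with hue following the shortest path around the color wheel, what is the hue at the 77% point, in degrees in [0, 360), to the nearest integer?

313

Hue: 280 − 62 = 218°, but |218| > 180 so the shorter arc goes the other way: Δh = 218 − 360 = -142°.
H = 62 + 0.77 × (-142) = -47.34 → -47 → -47 mod 360 = 313°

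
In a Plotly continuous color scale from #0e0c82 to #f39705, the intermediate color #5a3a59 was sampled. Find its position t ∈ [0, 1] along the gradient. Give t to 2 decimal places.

0.33

Invert the lerp on the R channel (largest span, 229): t = (90 − 14) / (243 − 14) = 76/229 = 0.33188.
Check on G: (58 − 12)/(151 − 12) = 0.3309 ✓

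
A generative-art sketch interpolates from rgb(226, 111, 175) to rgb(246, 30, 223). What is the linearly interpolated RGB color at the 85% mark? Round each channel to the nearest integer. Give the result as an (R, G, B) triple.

85% corresponds to t = 0.85.
R = 226 + 0.85 × (246 − 226) = 226 + 0.85 × 20 = 243 → 243
G = 111 + 0.85 × (30 − 111) = 111 + 0.85 × -81 = 42.15 → 42
B = 175 + 0.85 × (223 − 175) = 175 + 0.85 × 48 = 215.8 → 216
So the blended color is (243, 42, 216), about #f32ad8.

(243, 42, 216)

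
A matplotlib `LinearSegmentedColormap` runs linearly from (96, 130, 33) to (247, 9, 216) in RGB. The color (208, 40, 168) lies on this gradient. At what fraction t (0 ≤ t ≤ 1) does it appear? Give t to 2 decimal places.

Invert the lerp on the B channel (largest span, 183): t = (168 − 33) / (216 − 33) = 135/183 = 0.7377.
Check on R: (208 − 96)/(247 − 96) = 0.7417 ✓

0.74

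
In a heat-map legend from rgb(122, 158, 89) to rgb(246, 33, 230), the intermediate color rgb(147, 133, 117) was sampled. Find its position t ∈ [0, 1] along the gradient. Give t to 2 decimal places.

0.20

Invert the lerp on the B channel (largest span, 141): t = (117 − 89) / (230 − 89) = 28/141 = 0.19858.
Check on R: (147 − 122)/(246 − 122) = 0.2016 ✓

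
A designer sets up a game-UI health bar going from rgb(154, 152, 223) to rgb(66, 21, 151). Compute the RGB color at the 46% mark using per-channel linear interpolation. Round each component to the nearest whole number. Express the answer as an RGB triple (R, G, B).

(114, 92, 190)

46% corresponds to t = 0.46.
R = 154 + 0.46 × (66 − 154) = 154 + 0.46 × -88 = 113.52 → 114
G = 152 + 0.46 × (21 − 152) = 152 + 0.46 × -131 = 91.74 → 92
B = 223 + 0.46 × (151 − 223) = 223 + 0.46 × -72 = 189.88 → 190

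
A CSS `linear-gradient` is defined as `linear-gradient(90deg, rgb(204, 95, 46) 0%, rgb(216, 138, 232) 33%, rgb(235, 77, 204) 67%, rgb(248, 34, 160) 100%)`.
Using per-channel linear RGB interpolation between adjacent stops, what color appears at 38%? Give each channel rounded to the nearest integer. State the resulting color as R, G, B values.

38% lies between the 33% and 67% stops, so the local fraction is t = (38 − 33)/(67 − 33) = 5/34 ≈ 0.1471.
R = 216 + 0.1471 × (235 − 216) = 218.795 → 219
G = 138 + 0.1471 × (77 − 138) = 129.027 → 129
B = 232 + 0.1471 × (204 − 232) = 227.881 → 228

(219, 129, 228)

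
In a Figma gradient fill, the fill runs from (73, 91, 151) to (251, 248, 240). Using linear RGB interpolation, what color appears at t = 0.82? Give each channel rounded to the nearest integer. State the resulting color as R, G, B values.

(219, 220, 224)

R = 73 + 0.82 × (251 − 73) = 73 + 0.82 × 178 = 218.96 → 219
G = 91 + 0.82 × (248 − 91) = 91 + 0.82 × 157 = 219.74 → 220
B = 151 + 0.82 × (240 − 151) = 151 + 0.82 × 89 = 223.98 → 224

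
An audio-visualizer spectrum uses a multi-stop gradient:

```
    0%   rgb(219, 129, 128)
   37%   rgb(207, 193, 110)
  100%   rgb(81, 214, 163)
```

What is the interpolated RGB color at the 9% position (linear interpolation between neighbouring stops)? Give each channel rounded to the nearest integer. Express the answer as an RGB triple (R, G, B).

9% lies between the 0% and 37% stops, so the local fraction is t = (9 − 0)/(37 − 0) = 9/37 ≈ 0.2432.
R = 219 + 0.2432 × (207 − 219) = 216.082 → 216
G = 129 + 0.2432 × (193 − 129) = 144.565 → 145
B = 128 + 0.2432 × (110 − 128) = 123.622 → 124

(216, 145, 124)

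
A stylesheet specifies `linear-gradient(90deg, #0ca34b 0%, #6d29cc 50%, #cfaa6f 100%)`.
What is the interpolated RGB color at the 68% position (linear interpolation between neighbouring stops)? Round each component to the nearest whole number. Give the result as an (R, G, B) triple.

68% lies between the 50% and 100% stops, so the local fraction is t = (68 − 50)/(100 − 50) = 18/50 ≈ 0.36.
#6d29cc → (109, 41, 204); #cfaa6f → (207, 170, 111).
R = 109 + 0.36 × (207 − 109) = 144.28 → 144
G = 41 + 0.36 × (170 − 41) = 87.44 → 87
B = 204 + 0.36 × (111 − 204) = 170.52 → 171

(144, 87, 171)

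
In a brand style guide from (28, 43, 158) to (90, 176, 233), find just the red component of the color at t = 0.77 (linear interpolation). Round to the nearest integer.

76

R = 28 + 0.77 × (90 − 28) = 75.74 → 76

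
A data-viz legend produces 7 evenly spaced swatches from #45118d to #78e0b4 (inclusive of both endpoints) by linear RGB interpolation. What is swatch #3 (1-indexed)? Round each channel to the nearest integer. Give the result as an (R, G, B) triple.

With 7 swatches and endpoints inclusive, swatch 3 sits at t = (3 − 1)/(7 − 1) = 2/6 ≈ 0.3333.
#45118d → (69, 17, 141); #78e0b4 → (120, 224, 180).
R = 69 + 0.3333 × (120 − 69) = 85.998 → 86
G = 17 + 0.3333 × (224 − 17) = 85.993 → 86
B = 141 + 0.3333 × (180 − 141) = 153.999 → 154

(86, 86, 154)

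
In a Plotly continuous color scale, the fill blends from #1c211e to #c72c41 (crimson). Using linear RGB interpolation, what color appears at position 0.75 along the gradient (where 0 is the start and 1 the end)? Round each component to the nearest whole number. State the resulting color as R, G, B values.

(156, 41, 56)

#1c211e → (28, 33, 30); #c72c41 → (199, 44, 65).
R = 28 + 0.75 × (199 − 28) = 28 + 0.75 × 171 = 156.25 → 156
G = 33 + 0.75 × (44 − 33) = 33 + 0.75 × 11 = 41.25 → 41
B = 30 + 0.75 × (65 − 30) = 30 + 0.75 × 35 = 56.25 → 56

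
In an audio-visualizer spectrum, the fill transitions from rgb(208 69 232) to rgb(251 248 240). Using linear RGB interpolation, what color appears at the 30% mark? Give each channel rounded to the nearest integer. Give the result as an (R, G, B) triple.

(221, 123, 234)

30% corresponds to t = 0.3.
R = 208 + 0.3 × (251 − 208) = 208 + 0.3 × 43 = 220.9 → 221
G = 69 + 0.3 × (248 − 69) = 69 + 0.3 × 179 = 122.7 → 123
B = 232 + 0.3 × (240 − 232) = 232 + 0.3 × 8 = 234.4 → 234
So the blended color is (221, 123, 234), about #dd7bea.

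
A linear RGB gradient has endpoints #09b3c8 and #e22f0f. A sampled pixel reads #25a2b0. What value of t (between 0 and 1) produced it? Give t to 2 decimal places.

Invert the lerp on the R channel (largest span, 217): t = (37 − 9) / (226 − 9) = 28/217 = 0.12903.
Check on G: (162 − 179)/(47 − 179) = 0.1288 ✓

0.13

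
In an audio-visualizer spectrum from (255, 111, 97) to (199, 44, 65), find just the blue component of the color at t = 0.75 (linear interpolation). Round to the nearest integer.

73

B = 97 + 0.75 × (65 − 97) = 73 → 73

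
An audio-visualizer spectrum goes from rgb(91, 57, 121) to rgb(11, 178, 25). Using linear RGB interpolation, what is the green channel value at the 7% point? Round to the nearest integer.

65

G = 57 + 0.07 × (178 − 57) = 65.47 → 65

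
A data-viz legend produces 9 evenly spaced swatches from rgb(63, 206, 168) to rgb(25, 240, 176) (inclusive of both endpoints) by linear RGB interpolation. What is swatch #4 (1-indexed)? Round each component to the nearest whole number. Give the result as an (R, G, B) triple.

With 9 swatches and endpoints inclusive, swatch 4 sits at t = (4 − 1)/(9 − 1) = 3/8 ≈ 0.375.
R = 63 + 0.375 × (25 − 63) = 48.75 → 49
G = 206 + 0.375 × (240 − 206) = 218.75 → 219
B = 168 + 0.375 × (176 − 168) = 171 → 171

(49, 219, 171)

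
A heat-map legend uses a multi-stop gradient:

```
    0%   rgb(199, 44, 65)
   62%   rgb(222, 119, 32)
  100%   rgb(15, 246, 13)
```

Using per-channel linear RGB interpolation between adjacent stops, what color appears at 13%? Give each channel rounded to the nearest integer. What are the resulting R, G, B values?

(204, 60, 58)

13% lies between the 0% and 62% stops, so the local fraction is t = (13 − 0)/(62 − 0) = 13/62 ≈ 0.2097.
R = 199 + 0.2097 × (222 − 199) = 203.823 → 204
G = 44 + 0.2097 × (119 − 44) = 59.727 → 60
B = 65 + 0.2097 × (32 − 65) = 58.08 → 58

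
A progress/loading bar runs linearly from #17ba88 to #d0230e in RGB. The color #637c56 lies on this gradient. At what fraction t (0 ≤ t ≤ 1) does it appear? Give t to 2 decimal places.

Invert the lerp on the R channel (largest span, 185): t = (99 − 23) / (208 − 23) = 76/185 = 0.41081.
Check on G: (124 − 186)/(35 − 186) = 0.4106 ✓

0.41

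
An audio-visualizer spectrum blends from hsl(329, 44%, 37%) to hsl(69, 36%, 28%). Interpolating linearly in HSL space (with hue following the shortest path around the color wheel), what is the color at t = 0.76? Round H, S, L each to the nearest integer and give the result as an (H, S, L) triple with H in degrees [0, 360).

(45, 38, 30)

Hue: 69 − 329 = -260°, but |-260| > 180 so the shorter arc goes the other way: Δh = -260 + 360 = 100°.
H = 329 + 0.76 × (100) = 405 → 405 → 405 mod 360 = 45°
S = 44 + 0.76 × (36 − 44) = 37.92 → 38%
L = 37 + 0.76 × (28 − 37) = 30.16 → 30%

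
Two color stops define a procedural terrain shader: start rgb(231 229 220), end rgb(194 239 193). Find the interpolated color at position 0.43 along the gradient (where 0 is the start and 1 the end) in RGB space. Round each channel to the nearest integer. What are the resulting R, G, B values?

(215, 233, 208)

R = 231 + 0.43 × (194 − 231) = 231 + 0.43 × -37 = 215.09 → 215
G = 229 + 0.43 × (239 − 229) = 229 + 0.43 × 10 = 233.3 → 233
B = 220 + 0.43 × (193 − 220) = 220 + 0.43 × -27 = 208.39 → 208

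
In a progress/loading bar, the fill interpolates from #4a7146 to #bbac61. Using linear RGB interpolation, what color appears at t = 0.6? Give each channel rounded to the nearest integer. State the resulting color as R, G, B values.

(142, 148, 86)

#4a7146 → (74, 113, 70); #bbac61 → (187, 172, 97).
R = 74 + 0.6 × (187 − 74) = 74 + 0.6 × 113 = 141.8 → 142
G = 113 + 0.6 × (172 − 113) = 113 + 0.6 × 59 = 148.4 → 148
B = 70 + 0.6 × (97 − 70) = 70 + 0.6 × 27 = 86.2 → 86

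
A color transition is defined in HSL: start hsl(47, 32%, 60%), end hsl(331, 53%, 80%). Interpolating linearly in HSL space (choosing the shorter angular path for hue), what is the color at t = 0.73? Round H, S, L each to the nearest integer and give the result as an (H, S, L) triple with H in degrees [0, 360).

Hue: 331 − 47 = 284°, but |284| > 180 so the shorter arc goes the other way: Δh = 284 − 360 = -76°.
H = 47 + 0.73 × (-76) = -8.48 → -8 → -8 mod 360 = 352°
S = 32 + 0.73 × (53 − 32) = 47.33 → 47%
L = 60 + 0.73 × (80 − 60) = 74.6 → 75%

(352, 47, 75)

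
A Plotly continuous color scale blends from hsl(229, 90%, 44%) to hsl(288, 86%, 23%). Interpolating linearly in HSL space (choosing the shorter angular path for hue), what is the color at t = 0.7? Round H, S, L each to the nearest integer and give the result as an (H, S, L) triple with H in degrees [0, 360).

(270, 87, 29)

Hue arc: Δh = 288 − 229 = 59° (|Δh| ≤ 180, already the shorter path).
H = 229 + 0.7 × (59) = 270.3 → 270°
S = 90 + 0.7 × (86 − 90) = 87.2 → 87%
L = 44 + 0.7 × (23 − 44) = 29.3 → 29%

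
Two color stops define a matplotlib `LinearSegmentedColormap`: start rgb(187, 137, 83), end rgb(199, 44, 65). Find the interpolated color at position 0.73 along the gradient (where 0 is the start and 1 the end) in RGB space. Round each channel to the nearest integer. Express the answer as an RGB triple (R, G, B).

(196, 69, 70)

R = 187 + 0.73 × (199 − 187) = 187 + 0.73 × 12 = 195.76 → 196
G = 137 + 0.73 × (44 − 137) = 137 + 0.73 × -93 = 69.11 → 69
B = 83 + 0.73 × (65 − 83) = 83 + 0.73 × -18 = 69.86 → 70
So the blended color is (196, 69, 70), about #c44546.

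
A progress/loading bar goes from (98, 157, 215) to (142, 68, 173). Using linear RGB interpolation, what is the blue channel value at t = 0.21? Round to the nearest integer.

206

B = 215 + 0.21 × (173 − 215) = 206.18 → 206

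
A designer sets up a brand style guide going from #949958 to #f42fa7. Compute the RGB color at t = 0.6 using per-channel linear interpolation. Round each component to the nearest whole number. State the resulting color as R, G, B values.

(206, 89, 135)

#949958 → (148, 153, 88); #f42fa7 → (244, 47, 167).
R = 148 + 0.6 × (244 − 148) = 148 + 0.6 × 96 = 205.6 → 206
G = 153 + 0.6 × (47 − 153) = 153 + 0.6 × -106 = 89.4 → 89
B = 88 + 0.6 × (167 − 88) = 88 + 0.6 × 79 = 135.4 → 135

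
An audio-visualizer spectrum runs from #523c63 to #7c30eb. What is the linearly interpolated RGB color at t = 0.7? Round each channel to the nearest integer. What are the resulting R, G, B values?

#523c63 → (82, 60, 99); #7c30eb → (124, 48, 235).
R = 82 + 0.7 × (124 − 82) = 82 + 0.7 × 42 = 111.4 → 111
G = 60 + 0.7 × (48 − 60) = 60 + 0.7 × -12 = 51.6 → 52
B = 99 + 0.7 × (235 − 99) = 99 + 0.7 × 136 = 194.2 → 194
So the blended color is (111, 52, 194), about #6f34c2.

(111, 52, 194)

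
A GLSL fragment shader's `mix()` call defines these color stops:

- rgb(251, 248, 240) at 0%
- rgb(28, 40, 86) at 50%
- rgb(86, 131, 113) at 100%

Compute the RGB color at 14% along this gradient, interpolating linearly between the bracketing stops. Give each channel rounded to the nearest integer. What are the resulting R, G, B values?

14% lies between the 0% and 50% stops, so the local fraction is t = (14 − 0)/(50 − 0) = 14/50 ≈ 0.28.
R = 251 + 0.28 × (28 − 251) = 188.56 → 189
G = 248 + 0.28 × (40 − 248) = 189.76 → 190
B = 240 + 0.28 × (86 − 240) = 196.88 → 197

(189, 190, 197)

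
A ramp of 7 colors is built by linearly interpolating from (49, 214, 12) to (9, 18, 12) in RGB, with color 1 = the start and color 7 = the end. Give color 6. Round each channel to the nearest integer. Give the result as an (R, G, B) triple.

(16, 51, 12)

With 7 swatches and endpoints inclusive, swatch 6 sits at t = (6 − 1)/(7 − 1) = 5/6 ≈ 0.8333.
R = 49 + 0.8333 × (9 − 49) = 15.668 → 16
G = 214 + 0.8333 × (18 − 214) = 50.673 → 51
B = 12 + 0.8333 × (12 − 12) = 12 → 12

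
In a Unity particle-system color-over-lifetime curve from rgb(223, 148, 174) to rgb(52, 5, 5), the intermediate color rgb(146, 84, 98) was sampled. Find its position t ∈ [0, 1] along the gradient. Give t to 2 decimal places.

Invert the lerp on the R channel (largest span, 171): t = (146 − 223) / (52 − 223) = -77/-171 = 0.45029.
Check on G: (84 − 148)/(5 − 148) = 0.4476 ✓

0.45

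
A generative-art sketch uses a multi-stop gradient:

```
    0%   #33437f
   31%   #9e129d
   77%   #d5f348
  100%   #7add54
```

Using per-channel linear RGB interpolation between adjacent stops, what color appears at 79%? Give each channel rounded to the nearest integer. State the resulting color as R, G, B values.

79% lies between the 77% and 100% stops, so the local fraction is t = (79 − 77)/(100 − 77) = 2/23 ≈ 0.087.
#d5f348 → (213, 243, 72); #7add54 → (122, 221, 84).
R = 213 + 0.087 × (122 − 213) = 205.083 → 205
G = 243 + 0.087 × (221 − 243) = 241.086 → 241
B = 72 + 0.087 × (84 − 72) = 73.044 → 73

(205, 241, 73)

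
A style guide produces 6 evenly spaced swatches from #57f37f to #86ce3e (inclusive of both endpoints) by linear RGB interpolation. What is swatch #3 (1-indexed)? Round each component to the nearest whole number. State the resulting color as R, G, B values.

With 6 swatches and endpoints inclusive, swatch 3 sits at t = (3 − 1)/(6 − 1) = 2/5 ≈ 0.4.
#57f37f → (87, 243, 127); #86ce3e → (134, 206, 62).
R = 87 + 0.4 × (134 − 87) = 105.8 → 106
G = 243 + 0.4 × (206 − 243) = 228.2 → 228
B = 127 + 0.4 × (62 − 127) = 101 → 101

(106, 228, 101)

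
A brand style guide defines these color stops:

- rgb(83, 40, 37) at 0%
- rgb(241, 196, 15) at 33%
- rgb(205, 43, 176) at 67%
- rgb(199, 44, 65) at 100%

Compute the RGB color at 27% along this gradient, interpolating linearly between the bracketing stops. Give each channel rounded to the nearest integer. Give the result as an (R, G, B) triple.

(212, 168, 19)

27% lies between the 0% and 33% stops, so the local fraction is t = (27 − 0)/(33 − 0) = 27/33 ≈ 0.8182.
R = 83 + 0.8182 × (241 − 83) = 212.276 → 212
G = 40 + 0.8182 × (196 − 40) = 167.639 → 168
B = 37 + 0.8182 × (15 − 37) = 19 → 19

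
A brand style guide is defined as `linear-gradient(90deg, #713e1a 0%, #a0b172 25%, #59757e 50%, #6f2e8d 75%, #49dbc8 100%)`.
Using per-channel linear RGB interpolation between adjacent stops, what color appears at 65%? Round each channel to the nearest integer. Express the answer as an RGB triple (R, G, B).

(102, 74, 135)

65% lies between the 50% and 75% stops, so the local fraction is t = (65 − 50)/(75 − 50) = 15/25 ≈ 0.6.
#59757e → (89, 117, 126); #6f2e8d → (111, 46, 141).
R = 89 + 0.6 × (111 − 89) = 102.2 → 102
G = 117 + 0.6 × (46 − 117) = 74.4 → 74
B = 126 + 0.6 × (141 − 126) = 135 → 135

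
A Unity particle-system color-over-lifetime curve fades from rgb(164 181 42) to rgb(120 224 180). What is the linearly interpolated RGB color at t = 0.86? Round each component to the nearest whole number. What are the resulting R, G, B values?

R = 164 + 0.86 × (120 − 164) = 164 + 0.86 × -44 = 126.16 → 126
G = 181 + 0.86 × (224 − 181) = 181 + 0.86 × 43 = 217.98 → 218
B = 42 + 0.86 × (180 − 42) = 42 + 0.86 × 138 = 160.68 → 161

(126, 218, 161)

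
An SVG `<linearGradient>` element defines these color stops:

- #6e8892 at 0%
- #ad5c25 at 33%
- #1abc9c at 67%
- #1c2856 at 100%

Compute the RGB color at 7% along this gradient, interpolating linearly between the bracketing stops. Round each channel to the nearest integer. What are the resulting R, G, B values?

7% lies between the 0% and 33% stops, so the local fraction is t = (7 − 0)/(33 − 0) = 7/33 ≈ 0.2121.
#6e8892 → (110, 136, 146); #ad5c25 → (173, 92, 37).
R = 110 + 0.2121 × (173 − 110) = 123.362 → 123
G = 136 + 0.2121 × (92 − 136) = 126.668 → 127
B = 146 + 0.2121 × (37 − 146) = 122.881 → 123

(123, 127, 123)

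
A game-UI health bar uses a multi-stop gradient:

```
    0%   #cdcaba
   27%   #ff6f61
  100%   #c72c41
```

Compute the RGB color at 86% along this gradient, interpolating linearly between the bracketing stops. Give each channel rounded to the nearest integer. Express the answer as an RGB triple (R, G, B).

86% lies between the 27% and 100% stops, so the local fraction is t = (86 − 27)/(100 − 27) = 59/73 ≈ 0.8082.
#ff6f61 → (255, 111, 97); #c72c41 → (199, 44, 65).
R = 255 + 0.8082 × (199 − 255) = 209.741 → 210
G = 111 + 0.8082 × (44 − 111) = 56.851 → 57
B = 97 + 0.8082 × (65 − 97) = 71.138 → 71

(210, 57, 71)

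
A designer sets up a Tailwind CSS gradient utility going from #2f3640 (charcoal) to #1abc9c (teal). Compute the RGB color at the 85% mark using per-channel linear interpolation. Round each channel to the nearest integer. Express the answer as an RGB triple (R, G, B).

(29, 168, 142)

#2f3640 → (47, 54, 64); #1abc9c → (26, 188, 156).
85% corresponds to t = 0.85.
R = 47 + 0.85 × (26 − 47) = 47 + 0.85 × -21 = 29.15 → 29
G = 54 + 0.85 × (188 − 54) = 54 + 0.85 × 134 = 167.9 → 168
B = 64 + 0.85 × (156 − 64) = 64 + 0.85 × 92 = 142.2 → 142
So the blended color is (29, 168, 142), about #1da88e.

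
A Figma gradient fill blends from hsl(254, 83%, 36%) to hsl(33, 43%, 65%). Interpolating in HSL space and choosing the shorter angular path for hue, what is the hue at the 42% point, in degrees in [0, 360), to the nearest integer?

312

Hue: 33 − 254 = -221°, but |-221| > 180 so the shorter arc goes the other way: Δh = -221 + 360 = 139°.
H = 254 + 0.42 × (139) = 312.38 → 312°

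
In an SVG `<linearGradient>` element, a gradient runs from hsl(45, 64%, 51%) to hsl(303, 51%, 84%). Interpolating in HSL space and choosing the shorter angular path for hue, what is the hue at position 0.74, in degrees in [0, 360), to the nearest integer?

330

Hue: 303 − 45 = 258°, but |258| > 180 so the shorter arc goes the other way: Δh = 258 − 360 = -102°.
H = 45 + 0.74 × (-102) = -30.48 → -30 → -30 mod 360 = 330°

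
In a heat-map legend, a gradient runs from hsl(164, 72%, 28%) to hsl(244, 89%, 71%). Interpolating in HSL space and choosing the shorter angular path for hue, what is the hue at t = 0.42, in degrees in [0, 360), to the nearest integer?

198

Hue arc: Δh = 244 − 164 = 80° (|Δh| ≤ 180, already the shorter path).
H = 164 + 0.42 × (80) = 197.6 → 198°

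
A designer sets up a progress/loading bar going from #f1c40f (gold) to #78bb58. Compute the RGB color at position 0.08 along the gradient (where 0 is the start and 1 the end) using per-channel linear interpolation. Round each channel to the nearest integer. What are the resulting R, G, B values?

(231, 195, 21)

#f1c40f → (241, 196, 15); #78bb58 → (120, 187, 88).
R = 241 + 0.08 × (120 − 241) = 241 + 0.08 × -121 = 231.32 → 231
G = 196 + 0.08 × (187 − 196) = 196 + 0.08 × -9 = 195.28 → 195
B = 15 + 0.08 × (88 − 15) = 15 + 0.08 × 73 = 20.84 → 21
So the blended color is (231, 195, 21), about #e7c315.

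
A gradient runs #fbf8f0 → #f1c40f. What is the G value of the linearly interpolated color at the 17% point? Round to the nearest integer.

239

G₁ = 248 (from #fbf8f0), G₂ = 196 (from #f1c40f).
G = 248 + 0.17 × (196 − 248) = 239.16 → 239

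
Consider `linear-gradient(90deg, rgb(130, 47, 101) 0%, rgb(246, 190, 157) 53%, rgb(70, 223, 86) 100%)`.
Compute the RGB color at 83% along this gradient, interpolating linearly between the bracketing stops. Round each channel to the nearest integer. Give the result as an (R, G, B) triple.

(134, 211, 112)

83% lies between the 53% and 100% stops, so the local fraction is t = (83 − 53)/(100 − 53) = 30/47 ≈ 0.6383.
R = 246 + 0.6383 × (70 − 246) = 133.659 → 134
G = 190 + 0.6383 × (223 − 190) = 211.064 → 211
B = 157 + 0.6383 × (86 − 157) = 111.681 → 112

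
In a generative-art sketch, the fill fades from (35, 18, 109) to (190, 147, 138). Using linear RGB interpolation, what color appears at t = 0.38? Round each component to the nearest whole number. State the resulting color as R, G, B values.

(94, 67, 120)

R = 35 + 0.38 × (190 − 35) = 35 + 0.38 × 155 = 93.9 → 94
G = 18 + 0.38 × (147 − 18) = 18 + 0.38 × 129 = 67.02 → 67
B = 109 + 0.38 × (138 − 109) = 109 + 0.38 × 29 = 120.02 → 120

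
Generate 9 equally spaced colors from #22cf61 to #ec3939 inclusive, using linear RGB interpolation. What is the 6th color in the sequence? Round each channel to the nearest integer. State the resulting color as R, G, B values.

(160, 113, 72)

With 9 swatches and endpoints inclusive, swatch 6 sits at t = (6 − 1)/(9 − 1) = 5/8 ≈ 0.625.
#22cf61 → (34, 207, 97); #ec3939 → (236, 57, 57).
R = 34 + 0.625 × (236 − 34) = 160.25 → 160
G = 207 + 0.625 × (57 − 207) = 113.25 → 113
B = 97 + 0.625 × (57 − 97) = 72 → 72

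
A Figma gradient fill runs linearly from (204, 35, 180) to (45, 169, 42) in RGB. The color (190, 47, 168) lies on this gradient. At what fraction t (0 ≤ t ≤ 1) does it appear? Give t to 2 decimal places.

0.09

Invert the lerp on the R channel (largest span, 159): t = (190 − 204) / (45 − 204) = -14/-159 = 0.08805.
Check on G: (47 − 35)/(169 − 35) = 0.08955 ✓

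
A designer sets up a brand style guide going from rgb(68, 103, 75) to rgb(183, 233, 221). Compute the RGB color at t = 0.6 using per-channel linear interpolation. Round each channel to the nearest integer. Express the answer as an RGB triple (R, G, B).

(137, 181, 163)

R = 68 + 0.6 × (183 − 68) = 68 + 0.6 × 115 = 137 → 137
G = 103 + 0.6 × (233 − 103) = 103 + 0.6 × 130 = 181 → 181
B = 75 + 0.6 × (221 − 75) = 75 + 0.6 × 146 = 162.6 → 163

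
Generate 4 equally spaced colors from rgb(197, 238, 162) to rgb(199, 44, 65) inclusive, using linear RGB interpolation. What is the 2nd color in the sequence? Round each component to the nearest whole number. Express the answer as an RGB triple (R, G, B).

(198, 173, 130)

With 4 swatches and endpoints inclusive, swatch 2 sits at t = (2 − 1)/(4 − 1) = 1/3 ≈ 0.3333.
R = 197 + 0.3333 × (199 − 197) = 197.667 → 198
G = 238 + 0.3333 × (44 − 238) = 173.34 → 173
B = 162 + 0.3333 × (65 − 162) = 129.67 → 130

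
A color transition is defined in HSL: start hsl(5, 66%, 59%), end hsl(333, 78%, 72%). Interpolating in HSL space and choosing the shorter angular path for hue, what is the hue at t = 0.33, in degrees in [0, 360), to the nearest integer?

354

Hue: 333 − 5 = 328°, but |328| > 180 so the shorter arc goes the other way: Δh = 328 − 360 = -32°.
H = 5 + 0.33 × (-32) = -5.56 → -6 → -6 mod 360 = 354°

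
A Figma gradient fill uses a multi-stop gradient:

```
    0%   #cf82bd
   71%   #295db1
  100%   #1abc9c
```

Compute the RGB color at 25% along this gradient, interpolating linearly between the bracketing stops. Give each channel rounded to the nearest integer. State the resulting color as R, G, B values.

25% lies between the 0% and 71% stops, so the local fraction is t = (25 − 0)/(71 − 0) = 25/71 ≈ 0.3521.
#cf82bd → (207, 130, 189); #295db1 → (41, 93, 177).
R = 207 + 0.3521 × (41 − 207) = 148.551 → 149
G = 130 + 0.3521 × (93 − 130) = 116.972 → 117
B = 189 + 0.3521 × (177 − 189) = 184.775 → 185

(149, 117, 185)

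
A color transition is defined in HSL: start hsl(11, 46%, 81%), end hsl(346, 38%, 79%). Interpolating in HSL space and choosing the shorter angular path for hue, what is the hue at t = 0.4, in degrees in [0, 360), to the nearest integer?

Hue: 346 − 11 = 335°, but |335| > 180 so the shorter arc goes the other way: Δh = 335 − 360 = -25°.
H = 11 + 0.4 × (-25) = 1 → 1°

1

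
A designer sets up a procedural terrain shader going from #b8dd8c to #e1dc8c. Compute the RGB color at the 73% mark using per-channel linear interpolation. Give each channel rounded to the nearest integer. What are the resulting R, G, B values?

#b8dd8c → (184, 221, 140); #e1dc8c → (225, 220, 140).
73% corresponds to t = 0.73.
R = 184 + 0.73 × (225 − 184) = 184 + 0.73 × 41 = 213.93 → 214
G = 221 + 0.73 × (220 − 221) = 221 + 0.73 × -1 = 220.27 → 220
B = 140 + 0.73 × (140 − 140) = 140 + 0.73 × 0 = 140 → 140
So the blended color is (214, 220, 140), about #d6dc8c.

(214, 220, 140)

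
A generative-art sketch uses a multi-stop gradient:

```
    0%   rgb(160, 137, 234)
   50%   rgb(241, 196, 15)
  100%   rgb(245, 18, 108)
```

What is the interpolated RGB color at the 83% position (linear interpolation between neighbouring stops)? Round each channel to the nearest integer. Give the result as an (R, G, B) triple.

83% lies between the 50% and 100% stops, so the local fraction is t = (83 − 50)/(100 − 50) = 33/50 ≈ 0.66.
R = 241 + 0.66 × (245 − 241) = 243.64 → 244
G = 196 + 0.66 × (18 − 196) = 78.52 → 79
B = 15 + 0.66 × (108 − 15) = 76.38 → 76

(244, 79, 76)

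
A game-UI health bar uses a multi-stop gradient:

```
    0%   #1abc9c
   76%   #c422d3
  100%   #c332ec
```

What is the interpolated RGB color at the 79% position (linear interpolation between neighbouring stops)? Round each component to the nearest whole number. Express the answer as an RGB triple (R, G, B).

(196, 36, 214)

79% lies between the 76% and 100% stops, so the local fraction is t = (79 − 76)/(100 − 76) = 3/24 ≈ 0.125.
#c422d3 → (196, 34, 211); #c332ec → (195, 50, 236).
R = 196 + 0.125 × (195 − 196) = 195.875 → 196
G = 34 + 0.125 × (50 − 34) = 36 → 36
B = 211 + 0.125 × (236 − 211) = 214.125 → 214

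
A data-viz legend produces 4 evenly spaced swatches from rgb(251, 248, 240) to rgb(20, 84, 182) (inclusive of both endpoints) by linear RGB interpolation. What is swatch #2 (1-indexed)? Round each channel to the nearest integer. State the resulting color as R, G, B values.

(174, 193, 221)

With 4 swatches and endpoints inclusive, swatch 2 sits at t = (2 − 1)/(4 − 1) = 1/3 ≈ 0.3333.
R = 251 + 0.3333 × (20 − 251) = 174.008 → 174
G = 248 + 0.3333 × (84 − 248) = 193.339 → 193
B = 240 + 0.3333 × (182 − 240) = 220.669 → 221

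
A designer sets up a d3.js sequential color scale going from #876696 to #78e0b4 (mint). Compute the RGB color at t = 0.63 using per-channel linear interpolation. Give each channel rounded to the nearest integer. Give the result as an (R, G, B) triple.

(126, 179, 169)

#876696 → (135, 102, 150); #78e0b4 → (120, 224, 180).
R = 135 + 0.63 × (120 − 135) = 135 + 0.63 × -15 = 125.55 → 126
G = 102 + 0.63 × (224 − 102) = 102 + 0.63 × 122 = 178.86 → 179
B = 150 + 0.63 × (180 − 150) = 150 + 0.63 × 30 = 168.9 → 169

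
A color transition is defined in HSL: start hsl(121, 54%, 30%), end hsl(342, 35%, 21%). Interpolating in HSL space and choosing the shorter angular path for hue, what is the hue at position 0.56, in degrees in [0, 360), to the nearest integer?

43

Hue: 342 − 121 = 221°, but |221| > 180 so the shorter arc goes the other way: Δh = 221 − 360 = -139°.
H = 121 + 0.56 × (-139) = 43.16 → 43°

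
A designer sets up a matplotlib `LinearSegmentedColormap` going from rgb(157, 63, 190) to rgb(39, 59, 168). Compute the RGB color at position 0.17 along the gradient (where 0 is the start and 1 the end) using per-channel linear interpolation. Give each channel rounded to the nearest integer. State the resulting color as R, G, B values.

(137, 62, 186)

R = 157 + 0.17 × (39 − 157) = 157 + 0.17 × -118 = 136.94 → 137
G = 63 + 0.17 × (59 − 63) = 63 + 0.17 × -4 = 62.32 → 62
B = 190 + 0.17 × (168 − 190) = 190 + 0.17 × -22 = 186.26 → 186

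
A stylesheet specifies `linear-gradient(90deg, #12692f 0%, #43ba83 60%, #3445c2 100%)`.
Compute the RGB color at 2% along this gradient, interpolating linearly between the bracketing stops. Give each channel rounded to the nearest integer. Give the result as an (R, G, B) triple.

2% lies between the 0% and 60% stops, so the local fraction is t = (2 − 0)/(60 − 0) = 2/60 ≈ 0.0333.
#12692f → (18, 105, 47); #43ba83 → (67, 186, 131).
R = 18 + 0.0333 × (67 − 18) = 19.632 → 20
G = 105 + 0.0333 × (186 − 105) = 107.697 → 108
B = 47 + 0.0333 × (131 − 47) = 49.797 → 50

(20, 108, 50)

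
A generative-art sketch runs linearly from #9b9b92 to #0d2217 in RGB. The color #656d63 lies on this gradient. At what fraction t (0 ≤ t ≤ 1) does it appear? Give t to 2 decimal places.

Invert the lerp on the R channel (largest span, 142): t = (101 − 155) / (13 − 155) = -54/-142 = 0.38028.
Check on G: (109 − 155)/(34 − 155) = 0.3802 ✓

0.38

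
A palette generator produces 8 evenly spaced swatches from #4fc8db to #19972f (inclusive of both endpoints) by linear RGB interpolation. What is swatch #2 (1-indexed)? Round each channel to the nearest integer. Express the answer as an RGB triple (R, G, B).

With 8 swatches and endpoints inclusive, swatch 2 sits at t = (2 − 1)/(8 − 1) = 1/7 ≈ 0.1429.
#4fc8db → (79, 200, 219); #19972f → (25, 151, 47).
R = 79 + 0.1429 × (25 − 79) = 71.283 → 71
G = 200 + 0.1429 × (151 − 200) = 192.998 → 193
B = 219 + 0.1429 × (47 − 219) = 194.421 → 194

(71, 193, 194)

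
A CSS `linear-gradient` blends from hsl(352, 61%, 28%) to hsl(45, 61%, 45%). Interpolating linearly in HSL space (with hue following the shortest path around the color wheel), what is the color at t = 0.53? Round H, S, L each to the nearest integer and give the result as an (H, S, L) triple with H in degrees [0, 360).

(20, 61, 37)

Hue: 45 − 352 = -307°, but |-307| > 180 so the shorter arc goes the other way: Δh = -307 + 360 = 53°.
H = 352 + 0.53 × (53) = 380.09 → 380 → 380 mod 360 = 20°
S = 61 + 0.53 × (61 − 61) = 61 → 61%
L = 28 + 0.53 × (45 − 28) = 37.01 → 37%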